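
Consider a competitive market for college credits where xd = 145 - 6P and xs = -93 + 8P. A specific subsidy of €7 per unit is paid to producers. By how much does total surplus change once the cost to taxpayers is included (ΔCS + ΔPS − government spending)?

Pre-subsidy: 145 - 6P = -93 + 8P gives P* = 17, x* = 43.
With the subsidy, sellers receive Ps = Pb + 7 for each unit, where Pb is the price buyers pay.
Supply in terms of Pb becomes xs = -93 + 8(Pb + 7) = -37 + 8Pb. Setting this equal to demand: 145 - 6Pb = -37 + 8Pb, so Pb = 13.
Sellers receive Ps = 13 + 7 = 20; x' = 145 − 6·13 = 67.
ΔCS = ½(43 + 67)(17 − 13) = 220; ΔPS = ½(43 + 67)(20 − 17) = 165.
Government spending = 7 × 67 = 469.
Net change = 220 + 165 − 469 = -84. The loss equals the DWL triangle ½·7·24.

Net change in total surplus = -€84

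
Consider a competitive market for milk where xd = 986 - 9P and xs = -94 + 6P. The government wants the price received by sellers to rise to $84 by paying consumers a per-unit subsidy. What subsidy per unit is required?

Required subsidy s = $20 per unit

At a seller price of 84, quantity supplied is -94 + 6·84 = 410.
Buyers absorb 410 only when they pay Pb with 986 − 9·Pb = 410, i.e. Pb = 64.
s = Ps − Pb = 84 − 64 = 20.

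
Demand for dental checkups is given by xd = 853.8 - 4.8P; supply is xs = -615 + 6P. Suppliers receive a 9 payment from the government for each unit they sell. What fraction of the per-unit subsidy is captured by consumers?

Pre-subsidy: 853.8 - 4.8P = -615 + 6P gives P* = 136, x* = 201.
With the subsidy, sellers receive Ps = Pb + 9 for each unit, where Pb is the price buyers pay.
Supply in terms of Pb becomes xs = -615 + 6(Pb + 9) = -561 + 6Pb. Setting this equal to demand: 853.8 - 4.8Pb = -561 + 6Pb, so Pb = 131.
Sellers receive Ps = 131 + 9 = 140; x' = 853.8 − 4.8·131 = 225.
Buyers' price falls by P* − Pb = 136 − 131 = 5; sellers' price rises by Ps − P* = 140 − 136 = 4.
So consumers capture 5/9 = 5/9 of each unit of subsidy.

Consumer share = 5/9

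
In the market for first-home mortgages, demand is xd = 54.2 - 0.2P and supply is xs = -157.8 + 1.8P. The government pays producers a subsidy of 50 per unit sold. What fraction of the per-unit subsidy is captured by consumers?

Pre-subsidy: 54.2 - 0.2P = -157.8 + 1.8P gives P* = 106, x* = 33.
With the subsidy, sellers receive Ps = Pb + 50 for each unit, where Pb is the price buyers pay.
Supply in terms of Pb becomes xs = -157.8 + 1.8(Pb + 50) = -67.8 + 1.8Pb. Setting this equal to demand: 54.2 - 0.2Pb = -67.8 + 1.8Pb, so Pb = 61.
Sellers receive Ps = 61 + 50 = 111; x' = 54.2 − 0.2·61 = 42.
Buyers' price falls by P* − Pb = 106 − 61 = 45; sellers' price rises by Ps − P* = 111 − 106 = 5.
So consumers capture 45/50 = 0.9 of each unit of subsidy.

Consumer share = 0.9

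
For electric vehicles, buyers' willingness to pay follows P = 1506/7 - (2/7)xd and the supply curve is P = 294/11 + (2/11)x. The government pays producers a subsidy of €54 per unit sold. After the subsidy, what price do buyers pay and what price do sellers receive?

Buyers pay €67; sellers receive €121

Pre-subsidy: 1506/7 - (2/7)x = 294/11 + (2/11)x gives x* = 403 and P* = 100.
With the subsidy, sellers receive Ps = Pb + 54 for each unit, where Pb is the price buyers pay.
On the curves, Pb = 1506/7 - (2/7)x and Ps = 294/11 + (2/11)x; the wedge Ps − Pb = 54 gives 294/11 + (2/11)x − (1506/7 - (2/7)x) = 54, so x' = 518.5.
Then Pb = 1506/7 − (2/7)·518.5 = 67 and Ps = 294/11 + (2/11)·518.5 = 121.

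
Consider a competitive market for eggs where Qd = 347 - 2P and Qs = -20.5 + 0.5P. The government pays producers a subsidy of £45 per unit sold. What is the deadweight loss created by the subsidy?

Deadweight loss = £405

Pre-subsidy: 347 - 2P = -20.5 + 0.5P gives P* = 147, Q* = 53.
With the subsidy, sellers receive Ps = Pb + 45 for each unit, where Pb is the price buyers pay.
Supply in terms of Pb becomes Qs = -20.5 + 0.5(Pb + 45) = 2 + 0.5Pb. Setting this equal to demand: 347 - 2Pb = 2 + 0.5Pb, so Pb = 138.
Sellers receive Ps = 138 + 45 = 183; Q' = 347 − 2·138 = 71.
The subsidy expands output by 71 − 53 = 18 past the efficient level; on those units the gap between marginal cost and willingness to pay runs from 0 up to 45.
DWL = ½ × 45 × 18 = 405.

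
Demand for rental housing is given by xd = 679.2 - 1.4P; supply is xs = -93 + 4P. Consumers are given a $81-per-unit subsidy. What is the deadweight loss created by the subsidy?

Pre-subsidy: 679.2 - 1.4P = -93 + 4P gives P* = 143, x* = 479.
With the rebate, buyers effectively pay Pb = Ps − 81, where Ps is the price sellers receive.
Demand in terms of Ps becomes xd = 679.2 − 1.4(Ps − 81) = 792.6 - 1.4Ps. Setting this equal to supply: 792.6 - 1.4Ps = -93 + 4Ps, so Ps = 164.
Buyers pay Pb = 164 − 81 = 83; x' = -93 + 4·164 = 563.
The subsidy expands output by 563 − 479 = 84 past the efficient level; on those units the gap between marginal cost and willingness to pay runs from 0 up to 81.
DWL = ½ × 81 × 84 = 3402.

Deadweight loss = $3402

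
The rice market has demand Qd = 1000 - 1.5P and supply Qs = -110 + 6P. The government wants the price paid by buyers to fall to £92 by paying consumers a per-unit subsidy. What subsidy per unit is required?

Required subsidy s = £70 per unit

At a buyer price of 92, quantity demanded is 1000 − 1.5·92 = 862.
Sellers supply 862 only when they receive Ps with -110 + 6·Ps = 862, i.e. Ps = 162.
s = Ps − Pb = 162 − 92 = 70.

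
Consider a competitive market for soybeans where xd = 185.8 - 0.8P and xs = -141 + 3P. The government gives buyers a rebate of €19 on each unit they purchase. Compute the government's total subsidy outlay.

Pre-subsidy: 185.8 - 0.8P = -141 + 3P gives P* = 86, x* = 117.
With the rebate, buyers effectively pay Pb = Ps − 19, where Ps is the price sellers receive.
Demand in terms of Ps becomes xd = 185.8 − 0.8(Ps − 19) = 201 - 0.8Ps. Setting this equal to supply: 201 - 0.8Ps = -141 + 3Ps, so Ps = 90.
Buyers pay Pb = 90 − 19 = 71; x' = -141 + 3·90 = 129.
Government outlay = subsidy × quantity = 19 × 129 = 2451.

Government cost = €2451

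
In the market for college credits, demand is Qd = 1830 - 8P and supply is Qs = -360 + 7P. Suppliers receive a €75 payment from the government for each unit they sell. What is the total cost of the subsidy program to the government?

Pre-subsidy: 1830 - 8P = -360 + 7P gives P* = 146, Q* = 662.
With the subsidy, sellers receive Ps = Pb + 75 for each unit, where Pb is the price buyers pay.
Supply in terms of Pb becomes Qs = -360 + 7(Pb + 75) = 165 + 7Pb. Setting this equal to demand: 1830 - 8Pb = 165 + 7Pb, so Pb = 111.
Sellers receive Ps = 111 + 75 = 186; Q' = 1830 − 8·111 = 942.
Government outlay = subsidy × quantity = 75 × 942 = 70650.

Government cost = €70650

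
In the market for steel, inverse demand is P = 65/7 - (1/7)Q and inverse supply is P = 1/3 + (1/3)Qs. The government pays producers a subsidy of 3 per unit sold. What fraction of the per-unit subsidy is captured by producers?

Producer share = 0.7

Pre-subsidy: 65/7 - (1/7)Q = 1/3 + (1/3)Q gives Q* = 18.8 and P* = 6.6.
With the subsidy, sellers receive Ps = Pb + 3 for each unit, where Pb is the price buyers pay.
On the curves, Pb = 65/7 - (1/7)Q and Ps = 1/3 + (1/3)Q; the wedge Ps − Pb = 3 gives 1/3 + (1/3)Q − (65/7 - (1/7)Q) = 3, so Q' = 25.1.
Then Pb = 65/7 − (1/7)·25.1 = 5.7 and Ps = 1/3 + (1/3)·25.1 = 8.7.
Buyers' price falls by P* − Pb = 6.6 − 5.7 = 0.9; sellers' price rises by Ps − P* = 8.7 − 6.6 = 2.1.
So producers capture 2.1/3 = 0.7 of each unit of subsidy.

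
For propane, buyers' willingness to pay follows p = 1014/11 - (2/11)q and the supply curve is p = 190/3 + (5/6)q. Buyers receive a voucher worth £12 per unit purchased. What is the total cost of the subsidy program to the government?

Government cost = 32352/67

Pre-subsidy: 1014/11 - (2/11)q = 190/3 + (5/6)q gives q* = 1904/67 and p* = 5830/67.
With the rebate, buyers effectively pay pb = ps − 12, where ps is the price sellers receive.
On the curves, pb = 1014/11 - (2/11)q and ps = 190/3 + (5/6)q; the wedge ps − pb = 12 gives 190/3 + (5/6)q − (1014/11 - (2/11)q) = 12, so q' = 2696/67.
Then pb = 1014/11 − (2/11)·(2696/67) = 5686/67 and ps = 190/3 + (5/6)·(2696/67) = 6490/67.
Government outlay = subsidy × quantity = 12 × 2696/67 = 32352/67.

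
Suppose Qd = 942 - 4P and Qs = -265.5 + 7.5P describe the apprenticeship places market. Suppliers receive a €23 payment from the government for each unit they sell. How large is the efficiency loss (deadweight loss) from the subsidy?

Deadweight loss = €690

Pre-subsidy: 942 - 4P = -265.5 + 7.5P gives P* = 105, Q* = 522.
With the subsidy, sellers receive Ps = Pb + 23 for each unit, where Pb is the price buyers pay.
Supply in terms of Pb becomes Qs = -265.5 + 7.5(Pb + 23) = -93 + 7.5Pb. Setting this equal to demand: 942 - 4Pb = -93 + 7.5Pb, so Pb = 90.
Sellers receive Ps = 90 + 23 = 113; Q' = 942 − 4·90 = 582.
The subsidy expands output by 582 − 522 = 60 past the efficient level; on those units the gap between marginal cost and willingness to pay runs from 0 up to 23.
DWL = ½ × 23 × 60 = 690.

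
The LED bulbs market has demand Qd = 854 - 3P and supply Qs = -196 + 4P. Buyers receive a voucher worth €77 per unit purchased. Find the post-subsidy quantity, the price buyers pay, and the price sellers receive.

Q' = 536; buyers pay €106; sellers receive €183

Pre-subsidy: 854 - 3P = -196 + 4P gives P* = 150, Q* = 404.
With the rebate, buyers effectively pay Pb = Ps − 77, where Ps is the price sellers receive.
Demand in terms of Ps becomes Qd = 854 − 3(Ps − 77) = 1085 - 3Ps. Setting this equal to supply: 1085 - 3Ps = -196 + 4Ps, so Ps = 183.
Buyers pay Pb = 183 − 77 = 106; Q' = -196 + 4·183 = 536.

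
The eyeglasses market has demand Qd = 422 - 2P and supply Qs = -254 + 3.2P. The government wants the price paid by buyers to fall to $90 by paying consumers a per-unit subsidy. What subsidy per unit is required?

At a buyer price of 90, quantity demanded is 422 − 2·90 = 242.
Sellers supply 242 only when they receive Ps with -254 + 3.2·Ps = 242, i.e. Ps = 155.
s = Ps − Pb = 155 − 90 = 65.

Required subsidy s = $65 per unit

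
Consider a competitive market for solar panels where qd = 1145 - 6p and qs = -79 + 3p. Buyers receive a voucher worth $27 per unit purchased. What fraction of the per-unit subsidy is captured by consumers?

Consumer share = 1/3

Pre-subsidy: 1145 - 6p = -79 + 3p gives p* = 136, q* = 329.
With the rebate, buyers effectively pay pb = ps − 27, where ps is the price sellers receive.
Demand in terms of ps becomes qd = 1145 − 6(ps − 27) = 1307 - 6ps. Setting this equal to supply: 1307 - 6ps = -79 + 3ps, so ps = 154.
Buyers pay pb = 154 − 27 = 127; q' = -79 + 3·154 = 383.
Buyers' price falls by p* − pb = 136 − 127 = 9; sellers' price rises by ps − p* = 154 − 136 = 18.
So consumers capture 9/27 = 1/3 of each unit of subsidy.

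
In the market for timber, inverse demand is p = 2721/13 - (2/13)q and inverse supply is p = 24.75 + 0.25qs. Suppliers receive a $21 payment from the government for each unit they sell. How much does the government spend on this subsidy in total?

Government cost = $10689

Pre-subsidy: 2721/13 - (2/13)q = 24.75 + 0.25q gives q* = 457 and p* = 139.
With the subsidy, sellers receive ps = pb + 21 for each unit, where pb is the price buyers pay.
On the curves, pb = 2721/13 - (2/13)q and ps = 24.75 + 0.25q; the wedge ps − pb = 21 gives 24.75 + 0.25q − (2721/13 - (2/13)q) = 21, so q' = 509.
Then pb = 2721/13 − (2/13)·509 = 131 and ps = 24.75 + 0.25·509 = 152.
Government outlay = subsidy × quantity = 21 × 509 = 10689.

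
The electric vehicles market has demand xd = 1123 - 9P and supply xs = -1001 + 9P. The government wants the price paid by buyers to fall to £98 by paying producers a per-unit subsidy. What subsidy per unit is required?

Required subsidy s = £40 per unit

At a buyer price of 98, quantity demanded is 1123 − 9·98 = 241.
Sellers supply 241 only when they receive Ps with -1001 + 9·Ps = 241, i.e. Ps = 138.
s = Ps − Pb = 138 − 98 = 40.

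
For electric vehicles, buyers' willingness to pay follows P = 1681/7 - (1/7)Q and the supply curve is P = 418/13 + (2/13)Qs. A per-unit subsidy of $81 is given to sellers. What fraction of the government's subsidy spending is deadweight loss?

DWL / government spending = 273/1948

Pre-subsidy: 1681/7 - (1/7)Q = 418/13 + (2/13)Q gives Q* = 701 and P* = 140.
With the subsidy, sellers receive Ps = Pb + 81 for each unit, where Pb is the price buyers pay.
On the curves, Pb = 1681/7 - (1/7)Q and Ps = 418/13 + (2/13)Q; the wedge Ps − Pb = 81 gives 418/13 + (2/13)Q − (1681/7 - (1/7)Q) = 81, so Q' = 974.
Then Pb = 1681/7 − (1/7)·974 = 101 and Ps = 418/13 + (2/13)·974 = 182.
ΔCS = ½(701 + 974)(140 − 101) = 32662.5; ΔPS = ½(701 + 974)(182 − 140) = 35175.
Government spending = 81 × 974 = 78894.
DWL = ½ × 81 × (974 − 701) = 11056.5; fraction = 11056.5 / 78894 = 273/1948.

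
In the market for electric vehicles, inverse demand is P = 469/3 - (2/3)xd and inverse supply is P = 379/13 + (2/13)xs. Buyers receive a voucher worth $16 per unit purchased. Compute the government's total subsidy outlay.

Government cost = $2792

Pre-subsidy: 469/3 - (2/3)x = 379/13 + (2/13)x gives x* = 155 and P* = 53.
With the rebate, buyers effectively pay Pb = Ps − 16, where Ps is the price sellers receive.
On the curves, Pb = 469/3 - (2/3)x and Ps = 379/13 + (2/13)x; the wedge Ps − Pb = 16 gives 379/13 + (2/13)x − (469/3 - (2/3)x) = 16, so x' = 174.5.
Then Pb = 469/3 − (2/3)·174.5 = 40 and Ps = 379/13 + (2/13)·174.5 = 56.
Government outlay = subsidy × quantity = 16 × 174.5 = 2792.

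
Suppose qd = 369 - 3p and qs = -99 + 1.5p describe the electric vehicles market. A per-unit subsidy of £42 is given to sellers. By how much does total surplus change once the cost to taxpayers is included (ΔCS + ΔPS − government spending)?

Pre-subsidy: 369 - 3p = -99 + 1.5p gives p* = 104, q* = 57.
With the subsidy, sellers receive ps = pb + 42 for each unit, where pb is the price buyers pay.
Supply in terms of pb becomes qs = -99 + 1.5(pb + 42) = -36 + 1.5pb. Setting this equal to demand: 369 - 3pb = -36 + 1.5pb, so pb = 90.
Sellers receive ps = 90 + 42 = 132; q' = 369 − 3·90 = 99.
ΔCS = ½(57 + 99)(104 − 90) = 1092; ΔPS = ½(57 + 99)(132 − 104) = 2184.
Government spending = 42 × 99 = 4158.
Net change = 1092 + 2184 − 4158 = -882. The loss equals the DWL triangle ½·42·42.

Net change in total surplus = -£882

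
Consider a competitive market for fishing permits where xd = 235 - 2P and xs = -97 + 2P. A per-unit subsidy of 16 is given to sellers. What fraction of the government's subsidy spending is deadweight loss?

DWL / government spending = 8/85

Pre-subsidy: 235 - 2P = -97 + 2P gives P* = 83, x* = 69.
With the subsidy, sellers receive Ps = Pb + 16 for each unit, where Pb is the price buyers pay.
Supply in terms of Pb becomes xs = -97 + 2(Pb + 16) = -65 + 2Pb. Setting this equal to demand: 235 - 2Pb = -65 + 2Pb, so Pb = 75.
Sellers receive Ps = 75 + 16 = 91; x' = 235 − 2·75 = 85.
ΔCS = ½(69 + 85)(83 − 75) = 616; ΔPS = ½(69 + 85)(91 − 83) = 616.
Government spending = 16 × 85 = 1360.
DWL = ½ × 16 × (85 − 69) = 128; fraction = 128 / 1360 = 8/85.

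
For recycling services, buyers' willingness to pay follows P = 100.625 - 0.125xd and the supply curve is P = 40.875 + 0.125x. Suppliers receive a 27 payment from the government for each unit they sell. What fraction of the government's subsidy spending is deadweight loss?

DWL / government spending = 54/347

Pre-subsidy: 100.625 - 0.125x = 40.875 + 0.125x gives x* = 239 and P* = 70.75.
With the subsidy, sellers receive Ps = Pb + 27 for each unit, where Pb is the price buyers pay.
On the curves, Pb = 100.625 - 0.125x and Ps = 40.875 + 0.125x; the wedge Ps − Pb = 27 gives 40.875 + 0.125x − (100.625 - 0.125x) = 27, so x' = 347.
Then Pb = 100.625 − 0.125·347 = 57.25 and Ps = 40.875 + 0.125·347 = 84.25.
ΔCS = ½(239 + 347)(70.75 − 57.25) = 3955.5; ΔPS = ½(239 + 347)(84.25 − 70.75) = 3955.5.
Government spending = 27 × 347 = 9369.
DWL = ½ × 27 × (347 − 239) = 1458; fraction = 1458 / 9369 = 54/347.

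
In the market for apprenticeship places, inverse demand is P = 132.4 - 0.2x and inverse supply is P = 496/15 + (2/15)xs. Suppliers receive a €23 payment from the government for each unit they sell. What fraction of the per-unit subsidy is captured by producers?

Producer share = 0.4

Pre-subsidy: 132.4 - 0.2x = 496/15 + (2/15)x gives x* = 298 and P* = 72.8.
With the subsidy, sellers receive Ps = Pb + 23 for each unit, where Pb is the price buyers pay.
On the curves, Pb = 132.4 - 0.2x and Ps = 496/15 + (2/15)x; the wedge Ps − Pb = 23 gives 496/15 + (2/15)x − (132.4 - 0.2x) = 23, so x' = 367.
Then Pb = 132.4 − 0.2·367 = 59 and Ps = 496/15 + (2/15)·367 = 82.
Buyers' price falls by P* − Pb = 72.8 − 59 = 13.8; sellers' price rises by Ps − P* = 82 − 72.8 = 9.2.
So producers capture 9.2/23 = 0.4 of each unit of subsidy.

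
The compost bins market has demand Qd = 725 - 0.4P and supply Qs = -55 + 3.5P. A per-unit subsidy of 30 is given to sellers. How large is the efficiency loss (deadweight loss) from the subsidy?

Pre-subsidy: 725 - 0.4P = -55 + 3.5P gives P* = 200, Q* = 645.
With the subsidy, sellers receive Ps = Pb + 30 for each unit, where Pb is the price buyers pay.
Supply in terms of Pb becomes Qs = -55 + 3.5(Pb + 30) = 50 + 3.5Pb. Setting this equal to demand: 725 - 0.4Pb = 50 + 3.5Pb, so Pb = 2250/13.
Sellers receive Ps = 2250/13 + 30 = 2640/13; Q' = 725 − 0.4·(2250/13) = 8525/13.
The subsidy expands output by 8525/13 − 645 = 140/13 past the efficient level; on those units the gap between marginal cost and willingness to pay runs from 0 up to 30.
DWL = ½ × 30 × 140/13 = 2100/13.

Deadweight loss = 2100/13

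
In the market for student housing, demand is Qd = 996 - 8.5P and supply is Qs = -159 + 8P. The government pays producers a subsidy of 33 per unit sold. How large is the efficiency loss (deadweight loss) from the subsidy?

Deadweight loss = 2244

Pre-subsidy: 996 - 8.5P = -159 + 8P gives P* = 70, Q* = 401.
With the subsidy, sellers receive Ps = Pb + 33 for each unit, where Pb is the price buyers pay.
Supply in terms of Pb becomes Qs = -159 + 8(Pb + 33) = 105 + 8Pb. Setting this equal to demand: 996 - 8.5Pb = 105 + 8Pb, so Pb = 54.
Sellers receive Ps = 54 + 33 = 87; Q' = 996 − 8.5·54 = 537.
The subsidy expands output by 537 − 401 = 136 past the efficient level; on those units the gap between marginal cost and willingness to pay runs from 0 up to 33.
DWL = ½ × 33 × 136 = 2244.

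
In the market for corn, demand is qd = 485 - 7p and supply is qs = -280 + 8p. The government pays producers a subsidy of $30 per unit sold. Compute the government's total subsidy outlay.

Government cost = $7200

Pre-subsidy: 485 - 7p = -280 + 8p gives p* = 51, q* = 128.
With the subsidy, sellers receive ps = pb + 30 for each unit, where pb is the price buyers pay.
Supply in terms of pb becomes qs = -280 + 8(pb + 30) = -40 + 8pb. Setting this equal to demand: 485 - 7pb = -40 + 8pb, so pb = 35.
Sellers receive ps = 35 + 30 = 65; q' = 485 − 7·35 = 240.
Government outlay = subsidy × quantity = 30 × 240 = 7200.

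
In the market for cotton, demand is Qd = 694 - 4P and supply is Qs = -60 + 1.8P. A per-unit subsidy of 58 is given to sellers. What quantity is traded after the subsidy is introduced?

Pre-subsidy: 694 - 4P = -60 + 1.8P gives P* = 130, Q* = 174.
With the subsidy, sellers receive Ps = Pb + 58 for each unit, where Pb is the price buyers pay.
Supply in terms of Pb becomes Qs = -60 + 1.8(Pb + 58) = 44.4 + 1.8Pb. Setting this equal to demand: 694 - 4Pb = 44.4 + 1.8Pb, so Pb = 112.
Sellers receive Ps = 112 + 58 = 170; Q' = 694 − 4·112 = 246.

Q' = 246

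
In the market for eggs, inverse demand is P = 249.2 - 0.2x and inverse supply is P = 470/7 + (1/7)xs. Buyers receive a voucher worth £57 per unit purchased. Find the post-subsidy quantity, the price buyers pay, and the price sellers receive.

x' = 697.25; buyers pay £109.75; sellers receive £166.75

Pre-subsidy: 249.2 - 0.2x = 470/7 + (1/7)x gives x* = 531 and P* = 143.
With the rebate, buyers effectively pay Pb = Ps − 57, where Ps is the price sellers receive.
On the curves, Pb = 249.2 - 0.2x and Ps = 470/7 + (1/7)x; the wedge Ps − Pb = 57 gives 470/7 + (1/7)x − (249.2 - 0.2x) = 57, so x' = 697.25.
Then Pb = 249.2 − 0.2·697.25 = 109.75 and Ps = 470/7 + (1/7)·697.25 = 166.75.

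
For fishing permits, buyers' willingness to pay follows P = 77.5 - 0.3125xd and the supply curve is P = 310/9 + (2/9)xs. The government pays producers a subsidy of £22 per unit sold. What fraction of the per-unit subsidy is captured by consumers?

Pre-subsidy: 77.5 - 0.3125x = 310/9 + (2/9)x gives x* = 6200/77 and P* = 4030/77.
With the subsidy, sellers receive Ps = Pb + 22 for each unit, where Pb is the price buyers pay.
On the curves, Pb = 77.5 - 0.3125x and Ps = 310/9 + (2/9)x; the wedge Ps − Pb = 22 gives 310/9 + (2/9)x − (77.5 - 0.3125x) = 22, so x' = 9368/77.
Then Pb = 77.5 − 0.3125·(9368/77) = 3040/77 and Ps = 310/9 + (2/9)·(9368/77) = 4734/77.
Buyers' price falls by P* − Pb = 4030/77 − 3040/77 = 90/7; sellers' price rises by Ps − P* = 4734/77 − 4030/77 = 64/7.
So consumers capture (90/7)/22 = 45/77 of each unit of subsidy.

Consumer share = 45/77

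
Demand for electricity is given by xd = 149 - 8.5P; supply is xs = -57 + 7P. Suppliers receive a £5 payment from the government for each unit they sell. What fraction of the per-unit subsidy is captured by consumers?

Pre-subsidy: 149 - 8.5P = -57 + 7P gives P* = 412/31, x* = 1117/31.
With the subsidy, sellers receive Ps = Pb + 5 for each unit, where Pb is the price buyers pay.
Supply in terms of Pb becomes xs = -57 + 7(Pb + 5) = -22 + 7Pb. Setting this equal to demand: 149 - 8.5Pb = -22 + 7Pb, so Pb = 342/31.
Sellers receive Ps = 342/31 + 5 = 497/31; x' = 149 − 8.5·(342/31) = 1712/31.
Buyers' price falls by P* − Pb = 412/31 − 342/31 = 70/31; sellers' price rises by Ps − P* = 497/31 − 412/31 = 85/31.
So consumers capture (70/31)/5 = 14/31 of each unit of subsidy.

Consumer share = 14/31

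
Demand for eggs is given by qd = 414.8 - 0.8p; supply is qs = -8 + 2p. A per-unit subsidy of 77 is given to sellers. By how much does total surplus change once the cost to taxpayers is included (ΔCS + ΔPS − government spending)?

Pre-subsidy: 414.8 - 0.8p = -8 + 2p gives p* = 151, q* = 294.
With the subsidy, sellers receive ps = pb + 77 for each unit, where pb is the price buyers pay.
Supply in terms of pb becomes qs = -8 + 2(pb + 77) = 146 + 2pb. Setting this equal to demand: 414.8 - 0.8pb = 146 + 2pb, so pb = 96.
Sellers receive ps = 96 + 77 = 173; q' = 414.8 − 0.8·96 = 338.
ΔCS = ½(294 + 338)(151 − 96) = 17380; ΔPS = ½(294 + 338)(173 − 151) = 6952.
Government spending = 77 × 338 = 26026.
Net change = 17380 + 6952 − 26026 = -1694. The loss equals the DWL triangle ½·77·44.

Net change in total surplus = -1694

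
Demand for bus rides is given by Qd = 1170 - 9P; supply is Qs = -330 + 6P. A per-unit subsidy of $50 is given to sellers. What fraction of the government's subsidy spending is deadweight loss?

Pre-subsidy: 1170 - 9P = -330 + 6P gives P* = 100, Q* = 270.
With the subsidy, sellers receive Ps = Pb + 50 for each unit, where Pb is the price buyers pay.
Supply in terms of Pb becomes Qs = -330 + 6(Pb + 50) = -30 + 6Pb. Setting this equal to demand: 1170 - 9Pb = -30 + 6Pb, so Pb = 80.
Sellers receive Ps = 80 + 50 = 130; Q' = 1170 − 9·80 = 450.
ΔCS = ½(270 + 450)(100 − 80) = 7200; ΔPS = ½(270 + 450)(130 − 100) = 10800.
Government spending = 50 × 450 = 22500.
DWL = ½ × 50 × (450 − 270) = 4500; fraction = 4500 / 22500 = 0.2.

DWL / government spending = 0.2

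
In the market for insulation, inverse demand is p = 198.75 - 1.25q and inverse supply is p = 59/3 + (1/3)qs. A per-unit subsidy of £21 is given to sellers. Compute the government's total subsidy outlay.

Government cost = 50421/19

Pre-subsidy: 198.75 - 1.25q = 59/3 + (1/3)q gives q* = 2149/19 and p* = 1090/19.
With the subsidy, sellers receive ps = pb + 21 for each unit, where pb is the price buyers pay.
On the curves, pb = 198.75 - 1.25q and ps = 59/3 + (1/3)q; the wedge ps − pb = 21 gives 59/3 + (1/3)q − (198.75 - 1.25q) = 21, so q' = 2401/19.
Then pb = 198.75 − 1.25·(2401/19) = 775/19 and ps = 59/3 + (1/3)·(2401/19) = 1174/19.
Government outlay = subsidy × quantity = 21 × 2401/19 = 50421/19.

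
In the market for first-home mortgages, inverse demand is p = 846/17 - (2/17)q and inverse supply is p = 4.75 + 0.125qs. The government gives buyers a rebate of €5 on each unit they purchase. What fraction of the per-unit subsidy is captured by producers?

Producer share = 17/33

Pre-subsidy: 846/17 - (2/17)q = 4.75 + 0.125q gives q* = 6122/33 and p* = 922/33.
With the rebate, buyers effectively pay pb = ps − 5, where ps is the price sellers receive.
On the curves, pb = 846/17 - (2/17)q and ps = 4.75 + 0.125q; the wedge ps − pb = 5 gives 4.75 + 0.125q − (846/17 - (2/17)q) = 5, so q' = 6802/33.
Then pb = 846/17 − (2/17)·(6802/33) = 842/33 and ps = 4.75 + 0.125·(6802/33) = 1007/33.
Buyers' price falls by p* − pb = 922/33 − 842/33 = 80/33; sellers' price rises by ps − p* = 1007/33 − 922/33 = 85/33.
So producers capture (85/33)/5 = 17/33 of each unit of subsidy.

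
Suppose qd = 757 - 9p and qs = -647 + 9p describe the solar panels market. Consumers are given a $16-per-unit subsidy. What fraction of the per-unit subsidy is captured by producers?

Pre-subsidy: 757 - 9p = -647 + 9p gives p* = 78, q* = 55.
With the rebate, buyers effectively pay pb = ps − 16, where ps is the price sellers receive.
Demand in terms of ps becomes qd = 757 − 9(ps − 16) = 901 - 9ps. Setting this equal to supply: 901 - 9ps = -647 + 9ps, so ps = 86.
Buyers pay pb = 86 − 16 = 70; q' = -647 + 9·86 = 127.
Buyers' price falls by p* − pb = 78 − 70 = 8; sellers' price rises by ps − p* = 86 − 78 = 8.
So producers capture 8/16 = 0.5 of each unit of subsidy.

Producer share = 0.5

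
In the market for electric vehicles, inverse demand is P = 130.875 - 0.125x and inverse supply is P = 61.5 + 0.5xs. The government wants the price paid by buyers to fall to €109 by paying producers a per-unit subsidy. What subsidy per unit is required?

Required subsidy s = €40 per unit

At a buyer price of 109, quantity demanded is 1047 − 8·109 = 175.
Sellers supply 175 only when they receive Ps = 61.5 + 0.5·175 = 149.
s = Ps − Pb = 149 − 109 = 40.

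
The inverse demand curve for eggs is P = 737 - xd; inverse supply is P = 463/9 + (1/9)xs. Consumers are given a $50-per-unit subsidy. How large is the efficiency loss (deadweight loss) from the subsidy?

Deadweight loss = $1125

Pre-subsidy: 737 - x = 463/9 + (1/9)x gives x* = 617 and P* = 120.
With the rebate, buyers effectively pay Pb = Ps − 50, where Ps is the price sellers receive.
On the curves, Pb = 737 - x and Ps = 463/9 + (1/9)x; the wedge Ps − Pb = 50 gives 463/9 + (1/9)x − (737 - x) = 50, so x' = 662.
Then Pb = 737 − 1·662 = 75 and Ps = 463/9 + (1/9)·662 = 125.
The subsidy expands output by 662 − 617 = 45 past the efficient level; on those units the gap between marginal cost and willingness to pay runs from 0 up to 50.
DWL = ½ × 50 × 45 = 1125.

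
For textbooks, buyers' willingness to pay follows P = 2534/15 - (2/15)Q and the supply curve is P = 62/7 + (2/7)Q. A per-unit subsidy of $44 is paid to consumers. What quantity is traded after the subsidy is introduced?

Q' = 487

Pre-subsidy: 2534/15 - (2/15)Q = 62/7 + (2/7)Q gives Q* = 382 and P* = 118.
With the rebate, buyers effectively pay Pb = Ps − 44, where Ps is the price sellers receive.
On the curves, Pb = 2534/15 - (2/15)Q and Ps = 62/7 + (2/7)Q; the wedge Ps − Pb = 44 gives 62/7 + (2/7)Q − (2534/15 - (2/15)Q) = 44, so Q' = 487.
Then Pb = 2534/15 − (2/15)·487 = 104 and Ps = 62/7 + (2/7)·487 = 148.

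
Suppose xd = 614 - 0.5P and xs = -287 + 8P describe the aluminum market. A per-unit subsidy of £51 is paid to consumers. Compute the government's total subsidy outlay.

Government cost = £29835

Pre-subsidy: 614 - 0.5P = -287 + 8P gives P* = 106, x* = 561.
With the rebate, buyers effectively pay Pb = Ps − 51, where Ps is the price sellers receive.
Demand in terms of Ps becomes xd = 614 − 0.5(Ps − 51) = 639.5 - 0.5Ps. Setting this equal to supply: 639.5 - 0.5Ps = -287 + 8Ps, so Ps = 109.
Buyers pay Pb = 109 − 51 = 58; x' = -287 + 8·109 = 585.
Government outlay = subsidy × quantity = 51 × 585 = 29835.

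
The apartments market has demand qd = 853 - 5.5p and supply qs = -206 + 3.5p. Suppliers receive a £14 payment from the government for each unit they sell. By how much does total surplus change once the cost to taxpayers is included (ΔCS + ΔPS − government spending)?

Pre-subsidy: 853 - 5.5p = -206 + 3.5p gives p* = 353/3, q* = 1235/6.
With the subsidy, sellers receive ps = pb + 14 for each unit, where pb is the price buyers pay.
Supply in terms of pb becomes qs = -206 + 3.5(pb + 14) = -157 + 3.5pb. Setting this equal to demand: 853 - 5.5pb = -157 + 3.5pb, so pb = 1010/9.
Sellers receive ps = 1010/9 + 14 = 1136/9; q' = 853 − 5.5·(1010/9) = 2122/9.
ΔCS = ½(1235/6 + 2122/9)(353/3 − 1010/9) = 389501/324; ΔPS = ½(1235/6 + 2122/9)(1136/9 − 353/3) = 612073/324.
Government spending = 14 × 2122/9 = 29708/9.
Net change = 389501/324 + 612073/324 − 29708/9 = -3773/18. The loss equals the DWL triangle ½·14·539/18.

Net change in total surplus = -3773/18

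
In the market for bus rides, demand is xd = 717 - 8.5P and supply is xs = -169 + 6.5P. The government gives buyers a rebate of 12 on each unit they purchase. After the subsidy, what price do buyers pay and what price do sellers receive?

Pre-subsidy: 717 - 8.5P = -169 + 6.5P gives P* = 886/15, x* = 3224/15.
With the rebate, buyers effectively pay Pb = Ps − 12, where Ps is the price sellers receive.
Demand in terms of Ps becomes xd = 717 − 8.5(Ps − 12) = 819 - 8.5Ps. Setting this equal to supply: 819 - 8.5Ps = -169 + 6.5Ps, so Ps = 988/15.
Buyers pay Pb = 988/15 − 12 = 808/15; x' = -169 + 6.5·(988/15) = 3887/15.

Buyers pay 808/15; sellers receive 988/15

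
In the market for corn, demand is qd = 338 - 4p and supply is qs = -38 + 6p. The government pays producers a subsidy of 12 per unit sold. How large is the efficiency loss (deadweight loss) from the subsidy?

Deadweight loss = 172.8

Pre-subsidy: 338 - 4p = -38 + 6p gives p* = 37.6, q* = 187.6.
With the subsidy, sellers receive ps = pb + 12 for each unit, where pb is the price buyers pay.
Supply in terms of pb becomes qs = -38 + 6(pb + 12) = 34 + 6pb. Setting this equal to demand: 338 - 4pb = 34 + 6pb, so pb = 30.4.
Sellers receive ps = 30.4 + 12 = 42.4; q' = 338 − 4·30.4 = 216.4.
The subsidy expands output by 216.4 − 187.6 = 28.8 past the efficient level; on those units the gap between marginal cost and willingness to pay runs from 0 up to 12.
DWL = ½ × 12 × 28.8 = 172.8.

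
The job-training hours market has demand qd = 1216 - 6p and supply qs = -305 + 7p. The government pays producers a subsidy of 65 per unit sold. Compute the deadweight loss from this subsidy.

Pre-subsidy: 1216 - 6p = -305 + 7p gives p* = 117, q* = 514.
With the subsidy, sellers receive ps = pb + 65 for each unit, where pb is the price buyers pay.
Supply in terms of pb becomes qs = -305 + 7(pb + 65) = 150 + 7pb. Setting this equal to demand: 1216 - 6pb = 150 + 7pb, so pb = 82.
Sellers receive ps = 82 + 65 = 147; q' = 1216 − 6·82 = 724.
The subsidy expands output by 724 − 514 = 210 past the efficient level; on those units the gap between marginal cost and willingness to pay runs from 0 up to 65.
DWL = ½ × 65 × 210 = 6825.

Deadweight loss = 6825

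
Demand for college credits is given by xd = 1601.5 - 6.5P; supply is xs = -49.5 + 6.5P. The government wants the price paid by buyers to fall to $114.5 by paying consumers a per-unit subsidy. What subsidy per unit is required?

At a buyer price of 114.5, quantity demanded is 1601.5 − 6.5·114.5 = 857.25.
Sellers supply 857.25 only when they receive Ps with -49.5 + 6.5·Ps = 857.25, i.e. Ps = 139.5.
s = Ps − Pb = 139.5 − 114.5 = 25.

Required subsidy s = $25 per unit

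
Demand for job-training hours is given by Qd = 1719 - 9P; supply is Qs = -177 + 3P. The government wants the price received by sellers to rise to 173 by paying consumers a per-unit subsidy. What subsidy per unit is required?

Required subsidy s = 20 per unit

At a seller price of 173, quantity supplied is -177 + 3·173 = 342.
Buyers absorb 342 only when they pay Pb with 1719 − 9·Pb = 342, i.e. Pb = 153.
s = Ps − Pb = 173 − 153 = 20.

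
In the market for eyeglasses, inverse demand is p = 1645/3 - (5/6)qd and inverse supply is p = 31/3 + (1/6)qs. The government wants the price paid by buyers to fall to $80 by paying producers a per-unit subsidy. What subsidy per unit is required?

At a buyer price of 80, quantity demanded is 658 − 1.2·80 = 562.
Sellers supply 562 only when they receive ps = 31/3 + (1/6)·562 = 104.
s = ps − pb = 104 − 80 = 24.

Required subsidy s = $24 per unit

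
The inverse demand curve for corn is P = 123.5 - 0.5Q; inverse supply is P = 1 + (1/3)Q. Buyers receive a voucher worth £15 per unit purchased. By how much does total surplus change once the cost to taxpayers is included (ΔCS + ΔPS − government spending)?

Pre-subsidy: 123.5 - 0.5Q = 1 + (1/3)Q gives Q* = 147 and P* = 50.
With the rebate, buyers effectively pay Pb = Ps − 15, where Ps is the price sellers receive.
On the curves, Pb = 123.5 - 0.5Q and Ps = 1 + (1/3)Q; the wedge Ps − Pb = 15 gives 1 + (1/3)Q − (123.5 - 0.5Q) = 15, so Q' = 165.
Then Pb = 123.5 − 0.5·165 = 41 and Ps = 1 + (1/3)·165 = 56.
ΔCS = ½(147 + 165)(50 − 41) = 1404; ΔPS = ½(147 + 165)(56 − 50) = 936.
Government spending = 15 × 165 = 2475.
Net change = 1404 + 936 − 2475 = -135. The loss equals the DWL triangle ½·15·18.

Net change in total surplus = -£135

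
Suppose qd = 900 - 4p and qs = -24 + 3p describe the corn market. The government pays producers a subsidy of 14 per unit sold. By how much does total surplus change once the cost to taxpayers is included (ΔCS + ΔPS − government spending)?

Net change in total surplus = -168

Pre-subsidy: 900 - 4p = -24 + 3p gives p* = 132, q* = 372.
With the subsidy, sellers receive ps = pb + 14 for each unit, where pb is the price buyers pay.
Supply in terms of pb becomes qs = -24 + 3(pb + 14) = 18 + 3pb. Setting this equal to demand: 900 - 4pb = 18 + 3pb, so pb = 126.
Sellers receive ps = 126 + 14 = 140; q' = 900 − 4·126 = 396.
ΔCS = ½(372 + 396)(132 − 126) = 2304; ΔPS = ½(372 + 396)(140 − 132) = 3072.
Government spending = 14 × 396 = 5544.
Net change = 2304 + 3072 − 5544 = -168. The loss equals the DWL triangle ½·14·24.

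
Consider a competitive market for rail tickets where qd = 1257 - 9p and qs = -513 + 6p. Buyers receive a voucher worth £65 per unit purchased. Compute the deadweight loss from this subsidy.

Deadweight loss = £7605

Pre-subsidy: 1257 - 9p = -513 + 6p gives p* = 118, q* = 195.
With the rebate, buyers effectively pay pb = ps − 65, where ps is the price sellers receive.
Demand in terms of ps becomes qd = 1257 − 9(ps − 65) = 1842 - 9ps. Setting this equal to supply: 1842 - 9ps = -513 + 6ps, so ps = 157.
Buyers pay pb = 157 − 65 = 92; q' = -513 + 6·157 = 429.
The subsidy expands output by 429 − 195 = 234 past the efficient level; on those units the gap between marginal cost and willingness to pay runs from 0 up to 65.
DWL = ½ × 65 × 234 = 7605.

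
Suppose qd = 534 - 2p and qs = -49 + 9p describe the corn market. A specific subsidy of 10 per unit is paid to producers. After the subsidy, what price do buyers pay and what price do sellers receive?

Pre-subsidy: 534 - 2p = -49 + 9p gives p* = 53, q* = 428.
With the subsidy, sellers receive ps = pb + 10 for each unit, where pb is the price buyers pay.
Supply in terms of pb becomes qs = -49 + 9(pb + 10) = 41 + 9pb. Setting this equal to demand: 534 - 2pb = 41 + 9pb, so pb = 493/11.
Sellers receive ps = 493/11 + 10 = 603/11; q' = 534 − 2·(493/11) = 4888/11.

Buyers pay 493/11; sellers receive 603/11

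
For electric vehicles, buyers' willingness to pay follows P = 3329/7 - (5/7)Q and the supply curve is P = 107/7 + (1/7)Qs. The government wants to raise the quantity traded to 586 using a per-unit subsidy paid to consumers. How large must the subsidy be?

At Q = 586, from the demand curve buyers pay Pb = 3329/7 − (5/7)·586 = 57; from the supply curve sellers need Ps = 107/7 + (1/7)·586 = 99.
The subsidy must fill the gap: s = Ps − Pb = 99 − 57 = 42.

Required subsidy s = 42 per unit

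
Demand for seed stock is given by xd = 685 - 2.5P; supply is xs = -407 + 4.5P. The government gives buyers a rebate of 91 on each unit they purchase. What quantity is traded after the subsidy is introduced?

Pre-subsidy: 685 - 2.5P = -407 + 4.5P gives P* = 156, x* = 295.
With the rebate, buyers effectively pay Pb = Ps − 91, where Ps is the price sellers receive.
Demand in terms of Ps becomes xd = 685 − 2.5(Ps − 91) = 912.5 - 2.5Ps. Setting this equal to supply: 912.5 - 2.5Ps = -407 + 4.5Ps, so Ps = 188.5.
Buyers pay Pb = 188.5 − 91 = 97.5; x' = -407 + 4.5·188.5 = 441.25.

x' = 441.25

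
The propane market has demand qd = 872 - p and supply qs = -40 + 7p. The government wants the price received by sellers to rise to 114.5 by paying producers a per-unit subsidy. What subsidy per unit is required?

Required subsidy s = 4 per unit

At a seller price of 114.5, quantity supplied is -40 + 7·114.5 = 761.5.
Buyers absorb 761.5 only when they pay pb with 872 − 1·pb = 761.5, i.e. pb = 110.5.
s = ps − pb = 114.5 − 110.5 = 4.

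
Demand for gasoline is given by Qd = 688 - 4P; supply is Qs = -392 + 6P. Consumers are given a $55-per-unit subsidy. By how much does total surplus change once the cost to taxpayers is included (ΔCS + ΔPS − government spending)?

Pre-subsidy: 688 - 4P = -392 + 6P gives P* = 108, Q* = 256.
With the rebate, buyers effectively pay Pb = Ps − 55, where Ps is the price sellers receive.
Demand in terms of Ps becomes Qd = 688 − 4(Ps − 55) = 908 - 4Ps. Setting this equal to supply: 908 - 4Ps = -392 + 6Ps, so Ps = 130.
Buyers pay Pb = 130 − 55 = 75; Q' = -392 + 6·130 = 388.
ΔCS = ½(256 + 388)(108 − 75) = 10626; ΔPS = ½(256 + 388)(130 − 108) = 7084.
Government spending = 55 × 388 = 21340.
Net change = 10626 + 7084 − 21340 = -3630. The loss equals the DWL triangle ½·55·132.

Net change in total surplus = -$3630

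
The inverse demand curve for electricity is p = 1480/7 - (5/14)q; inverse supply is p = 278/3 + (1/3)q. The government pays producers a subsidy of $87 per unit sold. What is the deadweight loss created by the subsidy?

Deadweight loss = $5481

Pre-subsidy: 1480/7 - (5/14)q = 278/3 + (1/3)q gives q* = 172 and p* = 150.
With the subsidy, sellers receive ps = pb + 87 for each unit, where pb is the price buyers pay.
On the curves, pb = 1480/7 - (5/14)q and ps = 278/3 + (1/3)q; the wedge ps − pb = 87 gives 278/3 + (1/3)q − (1480/7 - (5/14)q) = 87, so q' = 298.
Then pb = 1480/7 − (5/14)·298 = 105 and ps = 278/3 + (1/3)·298 = 192.
The subsidy expands output by 298 − 172 = 126 past the efficient level; on those units the gap between marginal cost and willingness to pay runs from 0 up to 87.
DWL = ½ × 87 × 126 = 5481.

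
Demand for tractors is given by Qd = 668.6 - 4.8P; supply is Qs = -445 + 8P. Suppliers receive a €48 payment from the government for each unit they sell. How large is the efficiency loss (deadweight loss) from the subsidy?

Deadweight loss = €3456

Pre-subsidy: 668.6 - 4.8P = -445 + 8P gives P* = 87, Q* = 251.
With the subsidy, sellers receive Ps = Pb + 48 for each unit, where Pb is the price buyers pay.
Supply in terms of Pb becomes Qs = -445 + 8(Pb + 48) = -61 + 8Pb. Setting this equal to demand: 668.6 - 4.8Pb = -61 + 8Pb, so Pb = 57.
Sellers receive Ps = 57 + 48 = 105; Q' = 668.6 − 4.8·57 = 395.
The subsidy expands output by 395 − 251 = 144 past the efficient level; on those units the gap between marginal cost and willingness to pay runs from 0 up to 48.
DWL = ½ × 48 × 144 = 3456.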